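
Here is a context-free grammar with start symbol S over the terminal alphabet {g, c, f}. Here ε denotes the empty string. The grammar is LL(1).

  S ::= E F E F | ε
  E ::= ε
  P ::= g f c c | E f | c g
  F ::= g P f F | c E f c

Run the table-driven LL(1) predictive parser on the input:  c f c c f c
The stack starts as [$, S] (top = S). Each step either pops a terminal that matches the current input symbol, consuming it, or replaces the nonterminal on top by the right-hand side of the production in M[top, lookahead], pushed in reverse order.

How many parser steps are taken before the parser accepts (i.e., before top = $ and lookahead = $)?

13

      Stack          Input          Action
   1  $ S            c f c c f c $  expand S ::= E F E F
   2  $ F E F E      c f c c f c $  expand E ::= ε
   3  $ F E F        c f c c f c $  expand F ::= c E f c
   4  $ F E c f E c  c f c c f c $  match c
   5  $ F E c f E    f c c f c $    expand E ::= ε
   6  $ F E c f      f c c f c $    match f
   7  $ F E c        c c f c $      match c
   8  $ F E          c f c $        expand E ::= ε
   9  $ F            c f c $        expand F ::= c E f c
  10  $ c f E c      c f c $        match c
  11  $ c f E        f c $          expand E ::= ε
  12  $ c f          f c $          match f
  13  $ c            c $            match c
Accept reached after 13 steps.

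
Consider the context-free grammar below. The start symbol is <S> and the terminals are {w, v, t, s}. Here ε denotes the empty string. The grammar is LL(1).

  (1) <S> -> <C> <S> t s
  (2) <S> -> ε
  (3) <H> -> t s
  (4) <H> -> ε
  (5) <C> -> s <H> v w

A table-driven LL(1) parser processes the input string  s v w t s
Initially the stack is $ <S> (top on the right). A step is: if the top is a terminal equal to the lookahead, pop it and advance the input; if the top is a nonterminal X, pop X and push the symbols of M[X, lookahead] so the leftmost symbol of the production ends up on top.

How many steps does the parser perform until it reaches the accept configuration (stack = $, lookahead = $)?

9

     Stack                Input        Action
  1  $ <S>                s v w t s $  expand <S> -> <C> <S> t s
  2  $ s t <S> <C>        s v w t s $  expand <C> -> s <H> v w
  3  $ s t <S> w v <H> s  s v w t s $  match s
  4  $ s t <S> w v <H>    v w t s $    expand <H> -> ε
  5  $ s t <S> w v        v w t s $    match v
  6  $ s t <S> w          w t s $      match w
  7  $ s t <S>            t s $        expand <S> -> ε
  8  $ s t                t s $        match t
  9  $ s                  s $          match s
Accept reached after 9 steps.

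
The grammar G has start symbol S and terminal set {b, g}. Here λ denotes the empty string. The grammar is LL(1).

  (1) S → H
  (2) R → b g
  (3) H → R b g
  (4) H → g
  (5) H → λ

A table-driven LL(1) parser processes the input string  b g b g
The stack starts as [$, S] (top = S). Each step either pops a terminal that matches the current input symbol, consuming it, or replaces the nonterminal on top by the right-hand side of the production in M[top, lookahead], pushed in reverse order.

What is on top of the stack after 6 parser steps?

step 1: stack=$ S  input=b g b g $  — expand S → H
step 2: stack=$ H  input=b g b g $  — expand H → R b g
step 3: stack=$ g b R  input=b g b g $  — expand R → b g
step 4: stack=$ g b g b  input=b g b g $  — match b
step 5: stack=$ g b g  input=g b g $  — match g
step 6: stack=$ g b  input=b g $  — match b
Stack after step 6: $ g (top = g).

g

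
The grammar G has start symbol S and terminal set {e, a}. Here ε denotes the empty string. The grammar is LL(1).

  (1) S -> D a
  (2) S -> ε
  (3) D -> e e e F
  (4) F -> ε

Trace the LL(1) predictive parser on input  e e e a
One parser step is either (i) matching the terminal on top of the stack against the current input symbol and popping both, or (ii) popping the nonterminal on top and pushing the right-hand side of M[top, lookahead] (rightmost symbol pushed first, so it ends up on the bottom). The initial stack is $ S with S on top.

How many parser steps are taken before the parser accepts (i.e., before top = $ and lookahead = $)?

     Stack        Input      Action
  1  $ S          e e e a $  expand S -> D a
  2  $ a D        e e e a $  expand D -> e e e F
  3  $ a F e e e  e e e a $  match e
  4  $ a F e e    e e a $    match e
  5  $ a F e      e a $      match e
  6  $ a F        a $        expand F -> ε
  7  $ a          a $        match a
Accept reached after 7 steps.

7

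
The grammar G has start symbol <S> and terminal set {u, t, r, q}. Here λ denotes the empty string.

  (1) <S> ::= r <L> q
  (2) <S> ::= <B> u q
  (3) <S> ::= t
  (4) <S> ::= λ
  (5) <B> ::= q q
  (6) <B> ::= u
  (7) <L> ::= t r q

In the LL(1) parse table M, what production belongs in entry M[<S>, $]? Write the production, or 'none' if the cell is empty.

<S> ::= λ

FIRST(<B>): from <B>::=q q we get {q}; from <B>::=u we get {u}. So FIRST(<B>) = {q, u}.
FIRST(<L>): from <L>::=t r q we get {t}. So FIRST(<L>) = {t}.
FIRST(<S>): from <S>::=r <L> q we get {r}; from <S>::=<B> u q we get {q, u}; from <S>::=t we get {t}; from <S>::=λ we get {λ}. So FIRST(<S>) = {λ, q, r, t, u}.
FOLLOW(<S>) includes $ since <S> is the start symbol.
FOLLOW(<S>): <S> appears on no right-hand side. Thus FOLLOW(<S>) = {$}.
For <S> ::= r <L> q: FIRST(r <L> q) = {r}, so it goes in M[<S>, t] for t ∈ {r}.
For <S> ::= <B> u q: FIRST(<B> u q) = {q, u}, so it goes in M[<S>, t] for t ∈ {q, u}.
For <S> ::= t: FIRST(t) = {t}, so it goes in M[<S>, t] for t ∈ {t}.
For <S> ::= λ: FIRST(λ) = {λ}, so it goes in M[<S>, t] for t ∈ {}; since λ ∈ FIRST, also for every t ∈ FOLLOW(<S>) = {$}.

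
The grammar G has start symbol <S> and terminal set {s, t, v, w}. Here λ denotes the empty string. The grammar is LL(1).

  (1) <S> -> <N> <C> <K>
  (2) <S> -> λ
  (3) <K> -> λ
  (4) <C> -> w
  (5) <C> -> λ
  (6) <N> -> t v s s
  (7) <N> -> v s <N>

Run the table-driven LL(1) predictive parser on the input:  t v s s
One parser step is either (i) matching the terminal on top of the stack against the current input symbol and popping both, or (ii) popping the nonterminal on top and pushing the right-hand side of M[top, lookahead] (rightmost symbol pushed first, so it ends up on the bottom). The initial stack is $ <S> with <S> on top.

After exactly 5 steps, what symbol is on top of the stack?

step 1: stack=$ <S>  input=t v s s $  — expand <S> -> <N> <C> <K>
step 2: stack=$ <K> <C> <N>  input=t v s s $  — expand <N> -> t v s s
step 3: stack=$ <K> <C> s s v t  input=t v s s $  — match t
step 4: stack=$ <K> <C> s s v  input=v s s $  — match v
step 5: stack=$ <K> <C> s s  input=s s $  — match s
Stack after step 5: $ <K> <C> s (top = s).

s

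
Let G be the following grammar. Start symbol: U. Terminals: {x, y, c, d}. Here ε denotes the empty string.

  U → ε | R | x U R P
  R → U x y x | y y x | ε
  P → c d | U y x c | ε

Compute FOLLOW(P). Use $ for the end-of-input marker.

{$, c, x, y}

FIRST(U): from U→ε we get {ε}; from U→R we get {ε, x, y}; from U→x U R P we get {x}. So FIRST(U) = {ε, x, y}.
FIRST(R): from R→U x y x we get {x, y}; from R→y y x we get {y}; from R→ε we get {ε}. So FIRST(R) = {ε, x, y}.
FIRST(P): from P→c d we get {c}; from P→U y x c we get {x, y}; from P→ε we get {ε}. So FIRST(P) = {ε, c, x, y}.
FOLLOW(U) includes $ since U is the start symbol.
FOLLOW(U): in U→x U R P, U is followed by R P with FIRST {ε, c, x, y}; in U→x U R P, the suffix after U is nullable (adds nothing new); in R→U x y x, U is followed by x y x with FIRST {x}; in P→U y x c, U is followed by y x c with FIRST {y}. Thus FOLLOW(U) = {$, c, x, y}.
FOLLOW(R): in U→R, the suffix after R is empty, so FOLLOW(R) ⊇ FOLLOW(U) = {$, c, x, y}; in U→x U R P, R is followed by P with FIRST {ε, c, x, y}; in U→x U R P, the suffix after R is nullable, so FOLLOW(R) ⊇ FOLLOW(U) = {$, c, x, y}. Thus FOLLOW(R) = {$, c, x, y}.
FOLLOW(P): in U→x U R P, the suffix after P is empty, so FOLLOW(P) ⊇ FOLLOW(U) = {$, c, x, y}. Thus FOLLOW(P) = {$, c, x, y}.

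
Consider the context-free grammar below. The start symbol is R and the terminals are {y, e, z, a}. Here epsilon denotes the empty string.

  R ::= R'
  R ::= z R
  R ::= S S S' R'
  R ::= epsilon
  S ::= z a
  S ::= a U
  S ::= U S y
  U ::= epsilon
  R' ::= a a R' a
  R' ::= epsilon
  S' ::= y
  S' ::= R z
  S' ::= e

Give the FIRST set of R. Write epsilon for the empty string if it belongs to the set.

{epsilon, a, z}

FIRST(U): from U::=epsilon we get {epsilon}. So FIRST(U) = {epsilon}.
FIRST(R'): from R'::=a a R' a we get {a}; from R'::=epsilon we get {epsilon}. So FIRST(R') = {epsilon, a}.
FIRST(S): from S::=z a we get {z}; from S::=a U we get {a}; from S::=U S y we get {a, z}. So FIRST(S) = {a, z}.
FIRST(R): from R::=R' we get {epsilon, a}; from R::=z R we get {z}; from R::=S S S' R' we get {a, z}; from R::=epsilon we get {epsilon}. So FIRST(R) = {epsilon, a, z}.
FIRST(S'): from S'::=y we get {y}; from S'::=R z we get {a, z}; from S'::=e we get {e}. So FIRST(S') = {a, e, y, z}.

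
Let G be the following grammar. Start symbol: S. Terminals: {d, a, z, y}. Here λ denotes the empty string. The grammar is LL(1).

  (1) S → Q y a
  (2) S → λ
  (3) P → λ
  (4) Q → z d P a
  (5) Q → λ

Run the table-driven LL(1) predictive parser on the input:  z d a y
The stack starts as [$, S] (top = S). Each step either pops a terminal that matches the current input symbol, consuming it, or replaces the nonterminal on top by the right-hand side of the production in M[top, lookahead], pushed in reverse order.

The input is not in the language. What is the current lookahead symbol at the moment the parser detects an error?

$

     Stack          Input      Action
  1  $ S            z d a y $  expand S → Q y a
  2  $ a y Q        z d a y $  expand Q → z d P a
  3  $ a y a P d z  z d a y $  match z
  4  $ a y a P d    d a y $    match d
  5  $ a y a P      a y $      expand P → λ
  6  $ a y a        a y $      match a
  7  $ a y          y $        match y
  8  $ a            $          error: top is terminal a but lookahead is $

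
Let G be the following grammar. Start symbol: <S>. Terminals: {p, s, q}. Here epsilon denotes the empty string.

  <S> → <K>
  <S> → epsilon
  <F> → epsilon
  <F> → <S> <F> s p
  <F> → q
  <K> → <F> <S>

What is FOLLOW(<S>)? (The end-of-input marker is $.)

{$, q, s}

FIRST(<S>): from <S>→<K> we get {epsilon, q, s}; from <S>→epsilon we get {epsilon}. So FIRST(<S>) = {epsilon, q, s}.
FIRST(<F>): from <F>→epsilon we get {epsilon}; from <F>→<S> <F> s p we get {q, s}; from <F>→q we get {q}. So FIRST(<F>) = {epsilon, q, s}.
FIRST(<K>): from <K>→<F> <S> we get {epsilon, q, s}. So FIRST(<K>) = {epsilon, q, s}.
FOLLOW(<S>) includes $ since <S> is the start symbol.
FOLLOW(<S>): in <F>→<S> <F> s p, <S> is followed by <F> s p with FIRST {q, s}; in <K>→<F> <S>, the suffix after <S> is empty, so FOLLOW(<S>) ⊇ FOLLOW(<K>) = {$, q, s}. Thus FOLLOW(<S>) = {$, q, s}.
FOLLOW(<K>): in <S>→<K>, the suffix after <K> is empty, so FOLLOW(<K>) ⊇ FOLLOW(<S>) = {$, q, s}. Thus FOLLOW(<K>) = {$, q, s}.
FOLLOW(<F>): in <F>→<S> <F> s p, <F> is followed by s p with FIRST {s}; in <K>→<F> <S>, <F> is followed by <S> with FIRST {epsilon, q, s}; in <K>→<F> <S>, the suffix after <F> is nullable, so FOLLOW(<F>) ⊇ FOLLOW(<K>) = {$, q, s}. Thus FOLLOW(<F>) = {$, q, s}.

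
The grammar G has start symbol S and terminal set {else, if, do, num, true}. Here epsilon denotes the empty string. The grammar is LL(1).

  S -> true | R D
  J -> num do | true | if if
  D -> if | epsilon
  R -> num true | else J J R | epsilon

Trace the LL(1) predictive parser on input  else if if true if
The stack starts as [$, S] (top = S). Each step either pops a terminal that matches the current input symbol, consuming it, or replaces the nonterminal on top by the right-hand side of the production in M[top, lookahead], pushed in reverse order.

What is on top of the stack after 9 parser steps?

     Stack           Input                 Action
  1  $ S             else if if true if $  expand S -> R D
  2  $ D R           else if if true if $  expand R -> else J J R
  3  $ D R J J else  else if if true if $  match else
  4  $ D R J J       if if true if $       expand J -> if if
  5  $ D R J if if   if if true if $       match if
  6  $ D R J if      if true if $          match if
  7  $ D R J         true if $             expand J -> true
  8  $ D R true      true if $             match true
  9  $ D R           if $                  expand R -> epsilon
Stack after step 9: $ D (top = D).

D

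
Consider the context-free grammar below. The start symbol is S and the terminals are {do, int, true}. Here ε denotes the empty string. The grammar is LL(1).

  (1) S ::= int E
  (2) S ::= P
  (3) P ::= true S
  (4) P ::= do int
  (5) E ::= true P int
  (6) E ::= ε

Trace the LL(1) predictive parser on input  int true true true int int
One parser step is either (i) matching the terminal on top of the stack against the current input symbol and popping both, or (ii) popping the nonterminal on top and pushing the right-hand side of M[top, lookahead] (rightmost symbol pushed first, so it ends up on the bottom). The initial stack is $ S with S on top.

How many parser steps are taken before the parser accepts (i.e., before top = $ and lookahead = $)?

step 1: stack=$ S  input=int true true true int int $  — expand S ::= int E
step 2: stack=$ E int  input=int true true true int int $  — match int
step 3: stack=$ E  input=true true true int int $  — expand E ::= true P int
step 4: stack=$ int P true  input=true true true int int $  — match true
step 5: stack=$ int P  input=true true int int $  — expand P ::= true S
step 6: stack=$ int S true  input=true true int int $  — match true
step 7: stack=$ int S  input=true int int $  — expand S ::= P
step 8: stack=$ int P  input=true int int $  — expand P ::= true S
step 9: stack=$ int S true  input=true int int $  — match true
step 10: stack=$ int S  input=int int $  — expand S ::= int E
step 11: stack=$ int E int  input=int int $  — match int
step 12: stack=$ int E  input=int $  — expand E ::= ε
step 13: stack=$ int  input=int $  — match int
Accept reached after 13 steps.

13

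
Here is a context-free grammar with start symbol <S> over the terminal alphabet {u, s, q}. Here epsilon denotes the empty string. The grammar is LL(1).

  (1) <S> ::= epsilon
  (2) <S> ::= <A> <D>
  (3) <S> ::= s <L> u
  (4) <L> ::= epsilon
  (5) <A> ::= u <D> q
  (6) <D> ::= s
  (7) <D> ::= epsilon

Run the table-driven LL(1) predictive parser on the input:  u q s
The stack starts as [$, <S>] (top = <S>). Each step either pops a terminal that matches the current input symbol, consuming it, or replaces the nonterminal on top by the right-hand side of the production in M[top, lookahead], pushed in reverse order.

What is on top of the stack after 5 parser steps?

step 1: stack=$ <S>  input=u q s $  — expand <S> ::= <A> <D>
step 2: stack=$ <D> <A>  input=u q s $  — expand <A> ::= u <D> q
step 3: stack=$ <D> q <D> u  input=u q s $  — match u
step 4: stack=$ <D> q <D>  input=q s $  — expand <D> ::= epsilon
step 5: stack=$ <D> q  input=q s $  — match q
Stack after step 5: $ <D> (top = <D>).

<D>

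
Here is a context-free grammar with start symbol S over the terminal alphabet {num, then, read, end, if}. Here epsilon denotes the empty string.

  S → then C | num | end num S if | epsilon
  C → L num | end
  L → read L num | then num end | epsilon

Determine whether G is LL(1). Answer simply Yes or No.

Yes

FIRST(S) = {epsilon, end, num, then}
FIRST(C) = {end, num, read, then}
FIRST(L) = {epsilon, read, then}
FOLLOW(S) = {$, if}
FOLLOW(C) = {$, if}
FOLLOW(L) = {num}
Each cell of M receives at most one production.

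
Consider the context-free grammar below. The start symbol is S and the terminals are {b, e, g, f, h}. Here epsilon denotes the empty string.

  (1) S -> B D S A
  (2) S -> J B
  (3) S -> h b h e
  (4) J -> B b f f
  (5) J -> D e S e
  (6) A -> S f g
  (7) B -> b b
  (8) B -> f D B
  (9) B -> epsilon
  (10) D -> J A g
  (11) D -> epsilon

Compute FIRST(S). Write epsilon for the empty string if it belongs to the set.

{b, e, f, h}

FIRST(B): from B->b b we get {b}; from B->f D B we get {f}; from B->epsilon we get {epsilon}. So FIRST(B) = {epsilon, b, f}.
FIRST(S): from S->B D S A we get {b, e, f, h}; from S->J B we get {b, e, f}; from S->h b h e we get {h}. So FIRST(S) = {b, e, f, h}.
FIRST(A): from A->S f g we get {b, e, f, h}. So FIRST(A) = {b, e, f, h}.
FIRST(J): from J->B b f f we get {b, f}; from J->D e S e we get {b, e, f}. So FIRST(J) = {b, e, f}.
FIRST(D): from D->J A g we get {b, e, f}; from D->epsilon we get {epsilon}. So FIRST(D) = {epsilon, b, e, f}.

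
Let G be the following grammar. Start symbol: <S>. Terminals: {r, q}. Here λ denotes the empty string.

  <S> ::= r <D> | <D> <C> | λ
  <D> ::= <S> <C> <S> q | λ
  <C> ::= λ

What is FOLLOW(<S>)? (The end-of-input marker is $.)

{$, q, r}

FIRST(<C>): from <C>::=λ we get {λ}. So FIRST(<C>) = {λ}.
FIRST(<S>): from <S>::=r <D> we get {r}; from <S>::=<D> <C> we get {λ, q, r}; from <S>::=λ we get {λ}. So FIRST(<S>) = {λ, q, r}.
FIRST(<D>): from <D>::=<S> <C> <S> q we get {q, r}; from <D>::=λ we get {λ}. So FIRST(<D>) = {λ, q, r}.
FOLLOW(<S>) includes $ since <S> is the start symbol.
FOLLOW(<S>): in <D>::=<S> <C> <S> q (occurrence 1), <S> is followed by <C> <S> q with FIRST {q, r}; in <D>::=<S> <C> <S> q (occurrence 2), <S> is followed by q with FIRST {q}. Thus FOLLOW(<S>) = {$, q, r}.
FOLLOW(<D>): in <S>::=r <D>, the suffix after <D> is empty, so FOLLOW(<D>) ⊇ FOLLOW(<S>) = {$, q, r}; in <S>::=<D> <C>, <D> is followed by <C> with FIRST {λ}; in <S>::=<D> <C>, the suffix after <D> is nullable, so FOLLOW(<D>) ⊇ FOLLOW(<S>) = {$, q, r}. Thus FOLLOW(<D>) = {$, q, r}.
FOLLOW(<C>): in <S>::=<D> <C>, the suffix after <C> is empty, so FOLLOW(<C>) ⊇ FOLLOW(<S>) = {$, q, r}; in <D>::=<S> <C> <S> q, <C> is followed by <S> q with FIRST {q, r}. Thus FOLLOW(<C>) = {$, q, r}.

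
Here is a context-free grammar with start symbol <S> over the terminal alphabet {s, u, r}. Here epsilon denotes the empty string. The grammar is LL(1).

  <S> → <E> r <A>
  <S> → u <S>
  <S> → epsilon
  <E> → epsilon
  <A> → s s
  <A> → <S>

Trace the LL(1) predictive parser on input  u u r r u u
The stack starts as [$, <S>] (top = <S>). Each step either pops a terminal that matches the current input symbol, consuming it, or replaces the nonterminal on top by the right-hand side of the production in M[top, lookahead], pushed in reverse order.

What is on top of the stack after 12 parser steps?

step 1: stack=$ <S>  input=u u r r u u $  — expand <S> → u <S>
step 2: stack=$ <S> u  input=u u r r u u $  — match u
step 3: stack=$ <S>  input=u r r u u $  — expand <S> → u <S>
step 4: stack=$ <S> u  input=u r r u u $  — match u
step 5: stack=$ <S>  input=r r u u $  — expand <S> → <E> r <A>
step 6: stack=$ <A> r <E>  input=r r u u $  — expand <E> → epsilon
step 7: stack=$ <A> r  input=r r u u $  — match r
step 8: stack=$ <A>  input=r u u $  — expand <A> → <S>
step 9: stack=$ <S>  input=r u u $  — expand <S> → <E> r <A>
step 10: stack=$ <A> r <E>  input=r u u $  — expand <E> → epsilon
step 11: stack=$ <A> r  input=r u u $  — match r
step 12: stack=$ <A>  input=u u $  — expand <A> → <S>
Stack after step 12: $ <S> (top = <S>).

<S>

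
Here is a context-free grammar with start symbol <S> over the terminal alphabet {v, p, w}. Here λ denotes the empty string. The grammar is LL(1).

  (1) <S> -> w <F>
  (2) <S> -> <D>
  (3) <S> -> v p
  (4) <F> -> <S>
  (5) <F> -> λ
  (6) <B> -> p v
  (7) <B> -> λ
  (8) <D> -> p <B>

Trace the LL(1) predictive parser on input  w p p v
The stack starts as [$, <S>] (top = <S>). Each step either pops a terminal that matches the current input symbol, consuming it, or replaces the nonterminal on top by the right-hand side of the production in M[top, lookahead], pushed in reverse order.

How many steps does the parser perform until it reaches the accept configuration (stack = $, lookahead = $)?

     Stack    Input      Action
  1  $ <S>    w p p v $  expand <S> -> w <F>
  2  $ <F> w  w p p v $  match w
  3  $ <F>    p p v $    expand <F> -> <S>
  4  $ <S>    p p v $    expand <S> -> <D>
  5  $ <D>    p p v $    expand <D> -> p <B>
  6  $ <B> p  p p v $    match p
  7  $ <B>    p v $      expand <B> -> p v
  8  $ v p    p v $      match p
  9  $ v      v $        match v
Accept reached after 9 steps.

9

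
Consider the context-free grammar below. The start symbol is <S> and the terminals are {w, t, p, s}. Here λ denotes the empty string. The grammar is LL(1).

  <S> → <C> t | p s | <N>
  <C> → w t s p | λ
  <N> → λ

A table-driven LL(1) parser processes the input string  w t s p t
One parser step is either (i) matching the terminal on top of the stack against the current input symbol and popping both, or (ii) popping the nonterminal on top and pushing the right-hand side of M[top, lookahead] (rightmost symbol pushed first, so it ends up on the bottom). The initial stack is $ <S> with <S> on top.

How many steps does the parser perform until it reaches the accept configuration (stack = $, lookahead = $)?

     Stack        Input        Action
  1  $ <S>        w t s p t $  expand <S> → <C> t
  2  $ t <C>      w t s p t $  expand <C> → w t s p
  3  $ t p s t w  w t s p t $  match w
  4  $ t p s t    t s p t $    match t
  5  $ t p s      s p t $      match s
  6  $ t p        p t $        match p
  7  $ t          t $          match t
Accept reached after 7 steps.

7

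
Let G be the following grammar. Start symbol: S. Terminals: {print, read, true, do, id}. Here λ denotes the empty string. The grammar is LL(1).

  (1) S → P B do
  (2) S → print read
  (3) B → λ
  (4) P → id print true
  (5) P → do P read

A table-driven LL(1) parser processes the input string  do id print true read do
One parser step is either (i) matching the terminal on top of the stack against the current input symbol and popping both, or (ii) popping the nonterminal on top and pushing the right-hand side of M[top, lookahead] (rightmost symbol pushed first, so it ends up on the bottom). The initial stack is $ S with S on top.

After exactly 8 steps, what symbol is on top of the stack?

step 1: stack=$ S  input=do id print true read do $  — expand S → P B do
step 2: stack=$ do B P  input=do id print true read do $  — expand P → do P read
step 3: stack=$ do B read P do  input=do id print true read do $  — match do
step 4: stack=$ do B read P  input=id print true read do $  — expand P → id print true
step 5: stack=$ do B read true print id  input=id print true read do $  — match id
step 6: stack=$ do B read true print  input=print true read do $  — match print
step 7: stack=$ do B read true  input=true read do $  — match true
step 8: stack=$ do B read  input=read do $  — match read
Stack after step 8: $ do B (top = B).

B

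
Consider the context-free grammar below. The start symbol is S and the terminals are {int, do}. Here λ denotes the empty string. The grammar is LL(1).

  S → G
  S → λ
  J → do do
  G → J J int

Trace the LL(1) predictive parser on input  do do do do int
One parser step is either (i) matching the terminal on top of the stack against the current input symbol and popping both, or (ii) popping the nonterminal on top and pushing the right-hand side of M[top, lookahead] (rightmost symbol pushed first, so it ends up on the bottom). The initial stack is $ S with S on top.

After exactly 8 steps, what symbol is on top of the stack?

     Stack          Input              Action
  1  $ S            do do do do int $  expand S → G
  2  $ G            do do do do int $  expand G → J J int
  3  $ int J J      do do do do int $  expand J → do do
  4  $ int J do do  do do do do int $  match do
  5  $ int J do     do do do int $     match do
  6  $ int J        do do int $        expand J → do do
  7  $ int do do    do do int $        match do
  8  $ int do       do int $           match do
Stack after step 8: $ int (top = int).

int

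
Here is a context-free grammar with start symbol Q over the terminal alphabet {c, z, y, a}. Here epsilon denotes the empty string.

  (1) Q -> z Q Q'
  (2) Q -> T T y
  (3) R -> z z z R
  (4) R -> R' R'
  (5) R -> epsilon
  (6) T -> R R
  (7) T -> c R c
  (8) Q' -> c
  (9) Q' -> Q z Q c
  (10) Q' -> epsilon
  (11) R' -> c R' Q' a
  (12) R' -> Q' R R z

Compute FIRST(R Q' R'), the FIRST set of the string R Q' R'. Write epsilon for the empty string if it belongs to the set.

{c, y, z}

FIRST(Q): from Q->z Q Q' we get {z}; from Q->T T y we get {c, y, z}. So FIRST(Q) = {c, y, z}.
FIRST(Q'): from Q'->c we get {c}; from Q'->Q z Q c we get {c, y, z}; from Q'->epsilon we get {epsilon}. So FIRST(Q') = {epsilon, c, y, z}.
FIRST(R): from R->z z z R we get {z}; from R->R' R' we get {c, y, z}; from R->epsilon we get {epsilon}. So FIRST(R) = {epsilon, c, y, z}.
FIRST(T): from T->R R we get {epsilon, c, y, z}; from T->c R c we get {c}. So FIRST(T) = {epsilon, c, y, z}.
FIRST(R'): from R'->c R' Q' a we get {c}; from R'->Q' R R z we get {c, y, z}. So FIRST(R') = {c, y, z}.
FIRST(R Q' R'): take FIRST of each symbol in turn, carrying on past any symbol whose FIRST contains epsilon; result {c, y, z}.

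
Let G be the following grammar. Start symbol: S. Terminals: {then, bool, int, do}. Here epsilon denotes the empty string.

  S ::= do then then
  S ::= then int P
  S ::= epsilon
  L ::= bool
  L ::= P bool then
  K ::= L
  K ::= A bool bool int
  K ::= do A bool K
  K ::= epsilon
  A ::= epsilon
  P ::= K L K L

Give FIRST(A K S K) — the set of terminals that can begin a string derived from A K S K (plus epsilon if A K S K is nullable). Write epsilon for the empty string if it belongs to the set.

FIRST(S) = {epsilon, do, then}
FIRST(A) = {epsilon}
FIRST(L) = {bool, do}  (via P bool then)
FIRST(K) = {epsilon, bool, do}  (via L, A bool bool int)
FIRST(P) = {bool, do}  (via K L K L)
FIRST(A K S K): take FIRST of each symbol in turn, carrying on past any symbol whose FIRST contains epsilon; result {epsilon, bool, do, then}.

{epsilon, bool, do, then}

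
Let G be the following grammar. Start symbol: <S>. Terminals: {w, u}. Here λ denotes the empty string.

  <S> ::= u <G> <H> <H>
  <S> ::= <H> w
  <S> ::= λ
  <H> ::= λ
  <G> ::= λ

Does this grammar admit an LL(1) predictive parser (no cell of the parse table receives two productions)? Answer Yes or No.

FIRST(<S>) = {λ, u, w}
FIRST(<H>) = {λ}
FIRST(<G>) = {λ}
FOLLOW(<S>) = {$}
FOLLOW(<H>) = {$, w}
FOLLOW(<G>) = {$}
Each cell of M receives at most one production.

Yes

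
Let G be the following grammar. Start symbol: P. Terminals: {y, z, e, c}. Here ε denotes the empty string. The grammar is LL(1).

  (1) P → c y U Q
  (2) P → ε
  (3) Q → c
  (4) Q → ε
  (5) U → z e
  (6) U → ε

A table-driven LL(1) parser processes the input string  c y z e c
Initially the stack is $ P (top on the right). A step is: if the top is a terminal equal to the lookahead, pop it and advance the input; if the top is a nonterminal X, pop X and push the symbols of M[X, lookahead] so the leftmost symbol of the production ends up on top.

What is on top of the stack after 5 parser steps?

step 1: stack=$ P  input=c y z e c $  — expand P → c y U Q
step 2: stack=$ Q U y c  input=c y z e c $  — match c
step 3: stack=$ Q U y  input=y z e c $  — match y
step 4: stack=$ Q U  input=z e c $  — expand U → z e
step 5: stack=$ Q e z  input=z e c $  — match z
Stack after step 5: $ Q e (top = e).

e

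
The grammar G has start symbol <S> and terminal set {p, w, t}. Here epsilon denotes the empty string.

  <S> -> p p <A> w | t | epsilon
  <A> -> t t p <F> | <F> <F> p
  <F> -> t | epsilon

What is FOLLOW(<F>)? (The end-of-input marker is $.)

{p, t, w}

FIRST(<S>) = {epsilon, p, t}
FIRST(<F>) = {epsilon, t}
FIRST(<A>) = {p, t}  (via <F> <F> p)
FOLLOW(<S>) includes $ since <S> is the start symbol.
FOLLOW(<S>): <S> appears on no right-hand side. Thus FOLLOW(<S>) = {$}.
FOLLOW(<A>): in <S>->p p <A> w, <A> is followed by w with FIRST {w}. Thus FOLLOW(<A>) = {w}.
FOLLOW(<F>): in <A>->t t p <F>, the suffix after <F> is empty, so FOLLOW(<F>) ⊇ FOLLOW(<A>) = {w}; in <A>-><F> <F> p (occurrence 1), <F> is followed by <F> p with FIRST {p, t}; in <A>-><F> <F> p (occurrence 2), <F> is followed by p with FIRST {p}. Thus FOLLOW(<F>) = {p, t, w}.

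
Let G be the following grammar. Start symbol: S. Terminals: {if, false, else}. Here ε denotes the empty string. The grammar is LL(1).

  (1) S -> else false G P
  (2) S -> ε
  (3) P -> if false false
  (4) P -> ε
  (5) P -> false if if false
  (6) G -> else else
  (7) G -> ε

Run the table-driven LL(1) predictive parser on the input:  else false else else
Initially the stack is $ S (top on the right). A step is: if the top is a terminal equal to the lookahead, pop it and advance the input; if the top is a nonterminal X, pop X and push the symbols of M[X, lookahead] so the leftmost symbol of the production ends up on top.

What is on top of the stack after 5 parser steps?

else

     Stack             Input                   Action
  1  $ S               else false else else $  expand S -> else false G P
  2  $ P G false else  else false else else $  match else
  3  $ P G false       false else else $       match false
  4  $ P G             else else $             expand G -> else else
  5  $ P else else     else else $             match else
Stack after step 5: $ P else (top = else).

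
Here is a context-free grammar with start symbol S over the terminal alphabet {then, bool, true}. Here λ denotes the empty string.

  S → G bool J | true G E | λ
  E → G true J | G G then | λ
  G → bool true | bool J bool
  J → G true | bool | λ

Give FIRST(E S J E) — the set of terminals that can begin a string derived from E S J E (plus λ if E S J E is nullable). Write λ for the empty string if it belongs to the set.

{λ, bool, true}

FIRST(G): from G→bool true we get {bool}; from G→bool J bool we get {bool}. So FIRST(G) = {bool}.
FIRST(S): from S→G bool J we get {bool}; from S→true G E we get {true}; from S→λ we get {λ}. So FIRST(S) = {λ, bool, true}.
FIRST(E): from E→G true J we get {bool}; from E→G G then we get {bool}; from E→λ we get {λ}. So FIRST(E) = {λ, bool}.
FIRST(J): from J→G true we get {bool}; from J→bool we get {bool}; from J→λ we get {λ}. So FIRST(J) = {λ, bool}.
FIRST(E S J E): take FIRST of each symbol in turn, carrying on past any symbol whose FIRST contains λ; result {λ, bool, true}.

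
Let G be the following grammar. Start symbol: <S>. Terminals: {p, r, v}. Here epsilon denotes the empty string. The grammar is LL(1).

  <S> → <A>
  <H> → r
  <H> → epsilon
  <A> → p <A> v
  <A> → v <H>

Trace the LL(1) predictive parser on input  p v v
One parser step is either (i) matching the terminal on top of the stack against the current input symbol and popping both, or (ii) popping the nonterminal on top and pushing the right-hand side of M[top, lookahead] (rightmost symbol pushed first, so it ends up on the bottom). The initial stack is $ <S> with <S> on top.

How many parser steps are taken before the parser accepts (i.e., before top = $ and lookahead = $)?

7

     Stack      Input    Action
  1  $ <S>      p v v $  expand <S> → <A>
  2  $ <A>      p v v $  expand <A> → p <A> v
  3  $ v <A> p  p v v $  match p
  4  $ v <A>    v v $    expand <A> → v <H>
  5  $ v <H> v  v v $    match v
  6  $ v <H>    v $      expand <H> → epsilon
  7  $ v        v $      match v
Accept reached after 7 steps.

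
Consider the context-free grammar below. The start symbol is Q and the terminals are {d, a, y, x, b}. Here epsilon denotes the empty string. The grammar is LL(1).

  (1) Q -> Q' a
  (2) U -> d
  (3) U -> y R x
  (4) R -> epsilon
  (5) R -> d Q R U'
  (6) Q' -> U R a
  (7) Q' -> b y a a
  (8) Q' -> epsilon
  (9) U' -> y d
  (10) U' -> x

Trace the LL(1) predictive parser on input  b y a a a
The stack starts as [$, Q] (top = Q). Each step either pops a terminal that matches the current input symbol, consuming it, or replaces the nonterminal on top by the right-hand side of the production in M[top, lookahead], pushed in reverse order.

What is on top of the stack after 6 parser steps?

a

     Stack        Input        Action
  1  $ Q          b y a a a $  expand Q -> Q' a
  2  $ a Q'       b y a a a $  expand Q' -> b y a a
  3  $ a a a y b  b y a a a $  match b
  4  $ a a a y    y a a a $    match y
  5  $ a a a      a a a $      match a
  6  $ a a        a a $        match a
Stack after step 6: $ a (top = a).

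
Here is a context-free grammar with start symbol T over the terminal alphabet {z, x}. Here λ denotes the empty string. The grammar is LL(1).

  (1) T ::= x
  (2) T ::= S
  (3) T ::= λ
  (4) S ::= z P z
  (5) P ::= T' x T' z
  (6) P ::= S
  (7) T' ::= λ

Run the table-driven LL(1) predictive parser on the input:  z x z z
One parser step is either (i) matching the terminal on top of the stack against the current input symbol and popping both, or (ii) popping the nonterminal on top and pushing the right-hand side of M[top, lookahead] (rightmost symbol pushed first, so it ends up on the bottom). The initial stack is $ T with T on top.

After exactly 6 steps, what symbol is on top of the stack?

T'

step 1: stack=$ T  input=z x z z $  — expand T ::= S
step 2: stack=$ S  input=z x z z $  — expand S ::= z P z
step 3: stack=$ z P z  input=z x z z $  — match z
step 4: stack=$ z P  input=x z z $  — expand P ::= T' x T' z
step 5: stack=$ z z T' x T'  input=x z z $  — expand T' ::= λ
step 6: stack=$ z z T' x  input=x z z $  — match x
Stack after step 6: $ z z T' (top = T').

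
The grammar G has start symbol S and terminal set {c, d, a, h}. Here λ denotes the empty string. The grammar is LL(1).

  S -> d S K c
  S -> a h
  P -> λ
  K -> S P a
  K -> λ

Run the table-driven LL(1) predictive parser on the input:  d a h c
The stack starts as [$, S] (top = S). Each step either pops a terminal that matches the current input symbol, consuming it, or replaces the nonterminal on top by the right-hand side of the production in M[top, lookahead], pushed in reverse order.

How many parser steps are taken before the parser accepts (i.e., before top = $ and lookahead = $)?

step 1: stack=$ S  input=d a h c $  — expand S -> d S K c
step 2: stack=$ c K S d  input=d a h c $  — match d
step 3: stack=$ c K S  input=a h c $  — expand S -> a h
step 4: stack=$ c K h a  input=a h c $  — match a
step 5: stack=$ c K h  input=h c $  — match h
step 6: stack=$ c K  input=c $  — expand K -> λ
step 7: stack=$ c  input=c $  — match c
Accept reached after 7 steps.

7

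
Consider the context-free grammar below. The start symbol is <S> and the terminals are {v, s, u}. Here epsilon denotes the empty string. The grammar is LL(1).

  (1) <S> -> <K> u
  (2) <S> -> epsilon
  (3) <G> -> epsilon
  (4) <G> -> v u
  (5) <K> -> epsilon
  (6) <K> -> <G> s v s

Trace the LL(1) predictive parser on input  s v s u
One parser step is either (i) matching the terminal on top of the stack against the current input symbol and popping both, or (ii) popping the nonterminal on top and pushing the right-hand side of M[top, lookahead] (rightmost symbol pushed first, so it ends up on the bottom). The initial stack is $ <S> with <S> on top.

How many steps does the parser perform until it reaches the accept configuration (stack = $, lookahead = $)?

step 1: stack=$ <S>  input=s v s u $  — expand <S> -> <K> u
step 2: stack=$ u <K>  input=s v s u $  — expand <K> -> <G> s v s
step 3: stack=$ u s v s <G>  input=s v s u $  — expand <G> -> epsilon
step 4: stack=$ u s v s  input=s v s u $  — match s
step 5: stack=$ u s v  input=v s u $  — match v
step 6: stack=$ u s  input=s u $  — match s
step 7: stack=$ u  input=u $  — match u
Accept reached after 7 steps.

7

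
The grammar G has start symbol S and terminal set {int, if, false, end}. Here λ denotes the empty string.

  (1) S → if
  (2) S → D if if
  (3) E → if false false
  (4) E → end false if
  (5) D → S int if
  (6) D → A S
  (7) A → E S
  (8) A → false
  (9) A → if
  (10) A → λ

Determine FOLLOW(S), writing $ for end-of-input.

FIRST(E) = {end, if}
FIRST(A) = {λ, end, false, if}  (via E S)
FIRST(S) = {end, false, if}  (via D if if)
FIRST(D) = {end, false, if}  (via S int if, A S)
FOLLOW(S) includes $ since S is the start symbol.
FOLLOW(E): in A→E S, E is followed by S with FIRST {end, false, if}. Thus FOLLOW(E) = {end, false, if}.
FOLLOW(D): in S→D if if, D is followed by if if with FIRST {if}. Thus FOLLOW(D) = {if}.
FOLLOW(A): in D→A S, A is followed by S with FIRST {end, false, if}. Thus FOLLOW(A) = {end, false, if}.
FOLLOW(S): in D→S int if, S is followed by int if with FIRST {int}; in D→A S, the suffix after S is empty, so FOLLOW(S) ⊇ FOLLOW(D) = {if}; in A→E S, the suffix after S is empty, so FOLLOW(S) ⊇ FOLLOW(A) = {end, false, if}. Thus FOLLOW(S) = {$, end, false, if, int}.

{$, end, false, if, int}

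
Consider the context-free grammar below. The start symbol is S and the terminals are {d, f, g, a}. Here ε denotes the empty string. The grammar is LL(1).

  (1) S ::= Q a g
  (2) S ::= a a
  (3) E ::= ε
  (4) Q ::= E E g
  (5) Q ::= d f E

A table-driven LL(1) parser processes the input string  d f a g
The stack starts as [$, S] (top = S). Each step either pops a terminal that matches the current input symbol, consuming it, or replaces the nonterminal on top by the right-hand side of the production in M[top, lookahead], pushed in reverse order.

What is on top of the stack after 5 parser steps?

a

step 1: stack=$ S  input=d f a g $  — expand S ::= Q a g
step 2: stack=$ g a Q  input=d f a g $  — expand Q ::= d f E
step 3: stack=$ g a E f d  input=d f a g $  — match d
step 4: stack=$ g a E f  input=f a g $  — match f
step 5: stack=$ g a E  input=a g $  — expand E ::= ε
Stack after step 5: $ g a (top = a).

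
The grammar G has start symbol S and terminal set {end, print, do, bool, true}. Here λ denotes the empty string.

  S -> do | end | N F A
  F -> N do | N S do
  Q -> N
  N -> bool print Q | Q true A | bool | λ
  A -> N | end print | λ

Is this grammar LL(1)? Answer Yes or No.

FIRST(S) = {bool, do, end, true}
FIRST(F) = {bool, do, end, true}
FIRST(Q) = {λ, bool, true}
FIRST(N) = {λ, bool, true}
FIRST(A) = {λ, bool, end, true}
FOLLOW(S) = {$, do}
FOLLOW(F) = {$, bool, do, end, true}
FOLLOW(Q) = {$, bool, do, end, true}
FOLLOW(N) = {$, bool, do, end, true}
FOLLOW(A) = {$, bool, do, end, true}
Cell M[A, $] receives both A -> N and A -> λ — the grammar is not LL(1).

No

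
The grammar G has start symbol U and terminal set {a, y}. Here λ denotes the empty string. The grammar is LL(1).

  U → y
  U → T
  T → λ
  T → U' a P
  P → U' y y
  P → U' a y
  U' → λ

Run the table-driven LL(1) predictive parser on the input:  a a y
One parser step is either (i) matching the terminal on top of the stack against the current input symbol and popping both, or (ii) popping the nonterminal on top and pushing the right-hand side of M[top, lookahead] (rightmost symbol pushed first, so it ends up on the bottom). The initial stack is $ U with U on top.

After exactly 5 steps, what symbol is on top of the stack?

U'

step 1: stack=$ U  input=a a y $  — expand U → T
step 2: stack=$ T  input=a a y $  — expand T → U' a P
step 3: stack=$ P a U'  input=a a y $  — expand U' → λ
step 4: stack=$ P a  input=a a y $  — match a
step 5: stack=$ P  input=a y $  — expand P → U' a y
Stack after step 5: $ y a U' (top = U').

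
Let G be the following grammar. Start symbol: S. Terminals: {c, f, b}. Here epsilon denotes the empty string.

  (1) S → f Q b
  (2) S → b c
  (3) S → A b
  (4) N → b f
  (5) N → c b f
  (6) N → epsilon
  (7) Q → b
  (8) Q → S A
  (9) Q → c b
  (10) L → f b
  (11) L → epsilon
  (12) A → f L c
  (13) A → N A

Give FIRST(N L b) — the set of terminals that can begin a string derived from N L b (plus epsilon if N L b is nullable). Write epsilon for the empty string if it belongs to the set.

FIRST(N): from N→b f we get {b}; from N→c b f we get {c}; from N→epsilon we get {epsilon}. So FIRST(N) = {epsilon, b, c}.
FIRST(L): from L→f b we get {f}; from L→epsilon we get {epsilon}. So FIRST(L) = {epsilon, f}.
FIRST(A): from A→f L c we get {f}; from A→N A we get {b, c, f}. So FIRST(A) = {b, c, f}.
FIRST(S): from S→f Q b we get {f}; from S→b c we get {b}; from S→A b we get {b, c, f}. So FIRST(S) = {b, c, f}.
FIRST(Q): from Q→b we get {b}; from Q→S A we get {b, c, f}; from Q→c b we get {c}. So FIRST(Q) = {b, c, f}.
FIRST(N L b): take FIRST of each symbol in turn, carrying on past any symbol whose FIRST contains epsilon; result {b, c, f}.

{b, c, f}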